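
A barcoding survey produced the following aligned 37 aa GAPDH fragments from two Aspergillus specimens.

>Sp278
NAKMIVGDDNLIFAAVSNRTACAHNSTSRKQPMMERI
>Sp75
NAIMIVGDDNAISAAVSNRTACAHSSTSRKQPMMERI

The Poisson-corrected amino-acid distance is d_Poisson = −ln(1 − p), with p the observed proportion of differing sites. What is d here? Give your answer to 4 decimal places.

0.1144

Mismatches occur at site 3 (K/I), site 11 (L/A), site 13 (F/S), site 25 (N/S).
p = 4/37 = 0.108108.
d = −ln(1 − 0.108108) = −ln(0.891892) = 0.1144.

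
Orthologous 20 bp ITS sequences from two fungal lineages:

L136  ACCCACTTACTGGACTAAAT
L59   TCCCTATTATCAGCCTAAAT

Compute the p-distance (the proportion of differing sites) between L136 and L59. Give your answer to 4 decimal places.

The sequences differ at positions 1 (A/T), 5 (A/T), 6 (C/A), 10 (C/T), 11 (T/C), 12 (G/A), 14 (A/C).
There are 7 differences over 20 sites, so p = 7/20 = 0.3500.

0.3500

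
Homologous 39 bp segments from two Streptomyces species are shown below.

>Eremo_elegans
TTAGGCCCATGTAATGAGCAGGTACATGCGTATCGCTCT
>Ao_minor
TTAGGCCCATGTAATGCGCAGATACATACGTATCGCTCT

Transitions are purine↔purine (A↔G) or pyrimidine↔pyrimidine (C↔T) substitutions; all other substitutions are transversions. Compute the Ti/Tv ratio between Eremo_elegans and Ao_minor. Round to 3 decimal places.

Differing sites — 17:A/C (Tv); 22:G/A (Ti); 28:G/A (Ti).
Of the 3 differences, 2 transitions and 1 transversion, so Ti/Tv = 2/1 = 2.000.

2.000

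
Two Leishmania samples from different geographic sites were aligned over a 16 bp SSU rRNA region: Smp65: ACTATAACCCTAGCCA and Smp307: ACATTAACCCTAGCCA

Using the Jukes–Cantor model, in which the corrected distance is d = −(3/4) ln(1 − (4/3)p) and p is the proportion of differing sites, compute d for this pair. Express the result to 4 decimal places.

Mismatches occur at site 3 (T/A), site 4 (A/T).
p = 2/16 = 0.125000.
d = −0.75 · ln(1 − (4/3)·0.125000) = −0.75 · ln(0.833333) = −0.75 · (-0.182322) = 0.1367.

0.1367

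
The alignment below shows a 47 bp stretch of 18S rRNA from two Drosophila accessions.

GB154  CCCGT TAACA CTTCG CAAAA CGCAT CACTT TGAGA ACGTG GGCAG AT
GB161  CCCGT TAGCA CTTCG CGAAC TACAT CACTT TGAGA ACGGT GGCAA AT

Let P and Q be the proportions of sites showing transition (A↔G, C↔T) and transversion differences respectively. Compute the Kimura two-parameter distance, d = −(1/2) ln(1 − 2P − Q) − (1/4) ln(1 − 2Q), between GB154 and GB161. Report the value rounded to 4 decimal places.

The sequences differ at positions 8 (A/G, transition), 17 (A/G, transition), 20 (A/C, transversion), 21 (C/T, transition), 22 (G/A, transition), 39 (T/G, transversion), 40 (G/T, transversion), 45 (G/A, transition).
Of the 8 differences, 5 transitions and 3 transversions over 47 sites: P = 5/47 = 0.106383, Q = 3/47 = 0.063830.
d = −0.5·ln(0.723404) − 0.25·ln(0.872340) = −0.5·(-0.323787) − 0.25·(-0.136576) = 0.1960.

0.1960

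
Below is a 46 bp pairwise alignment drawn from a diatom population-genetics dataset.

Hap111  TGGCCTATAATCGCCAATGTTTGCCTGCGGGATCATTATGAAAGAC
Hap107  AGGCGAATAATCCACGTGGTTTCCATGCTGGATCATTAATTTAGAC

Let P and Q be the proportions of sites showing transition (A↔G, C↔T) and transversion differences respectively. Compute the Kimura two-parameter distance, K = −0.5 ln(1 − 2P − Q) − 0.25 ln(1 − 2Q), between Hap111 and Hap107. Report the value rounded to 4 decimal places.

Differing sites — 1:T/A (Tv); 5:C/G (Tv); 6:T/A (Tv); 13:G/C (Tv); 14:C/A (Tv); 16:A/G (Ti); 17:A/T (Tv); 18:T/G (Tv); 23:G/C (Tv); 25:C/A (Tv); 29:G/T (Tv); 39:T/A (Tv); 40:G/T (Tv); 41:A/T (Tv); 42:A/T (Tv).
Of the 15 differences, 1 transition and 14 transversions over 46 sites: P = 1/46 = 0.021739, Q = 14/46 = 0.304348.
d = −0.5·ln(0.652174) − 0.25·ln(0.391304) = −0.5·(-0.427444) − 0.25·(-0.938271) = 0.4483.

0.4483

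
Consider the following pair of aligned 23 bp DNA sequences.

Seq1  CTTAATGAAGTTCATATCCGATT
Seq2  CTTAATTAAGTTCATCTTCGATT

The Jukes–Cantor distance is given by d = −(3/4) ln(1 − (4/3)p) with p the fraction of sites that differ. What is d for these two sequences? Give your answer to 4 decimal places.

0.1433

Differing sites — 7:G/T; 16:A/C; 18:C/T.
p = 3/23 = 0.130435.
d = −0.75 · ln(1 − (4/3)·0.130435) = −0.75 · ln(0.826087) = −0.75 · (-0.191055) = 0.1433.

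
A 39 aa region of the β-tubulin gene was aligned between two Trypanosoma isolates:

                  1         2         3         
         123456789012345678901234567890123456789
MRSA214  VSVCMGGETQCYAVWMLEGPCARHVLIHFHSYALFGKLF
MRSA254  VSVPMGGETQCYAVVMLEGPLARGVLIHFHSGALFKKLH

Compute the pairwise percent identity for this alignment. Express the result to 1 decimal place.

The sequences differ at positions 4 (C/P), 15 (W/V), 21 (C/L), 24 (H/G), 32 (Y/G), 36 (G/K), 39 (F/H).
32 of the 39 sites match, so the percent identity is 32/39 × 100 = 82.1%.

82.1%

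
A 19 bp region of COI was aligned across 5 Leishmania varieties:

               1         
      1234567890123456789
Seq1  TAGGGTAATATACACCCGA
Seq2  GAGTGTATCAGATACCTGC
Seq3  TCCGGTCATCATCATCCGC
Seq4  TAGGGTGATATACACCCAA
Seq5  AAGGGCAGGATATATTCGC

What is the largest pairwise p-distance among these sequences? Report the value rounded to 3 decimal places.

Pairwise Hamming distances:
  Seq1 vs Seq2: 8
  Seq1 vs Seq3: 8
  Seq1 vs Seq4: 2
  Seq1 vs Seq5: 8
  Seq2 vs Seq3: 13
  Seq2 vs Seq4: 10
  Seq2 vs Seq5: 9
  Seq3 vs Seq4: 9
  Seq3 vs Seq5: 12
  Seq4 vs Seq5: 10
The largest is 13 mismatches, between Seq2 and Seq3; p = 13/19 = 0.684.

0.684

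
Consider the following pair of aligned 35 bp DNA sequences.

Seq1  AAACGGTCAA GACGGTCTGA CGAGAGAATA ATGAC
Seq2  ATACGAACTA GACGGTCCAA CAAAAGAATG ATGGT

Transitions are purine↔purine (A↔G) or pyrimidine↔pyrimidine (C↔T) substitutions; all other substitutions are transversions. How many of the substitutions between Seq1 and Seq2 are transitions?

The sequences differ at positions 2 (A/T, transversion), 6 (G/A, transition), 7 (T/A, transversion), 9 (A/T, transversion), 18 (T/C, transition), 19 (G/A, transition), 22 (G/A, transition), 24 (G/A, transition), 30 (A/G, transition), 34 (A/G, transition), 35 (C/T, transition).
Of the 11 differences, 8 transitions and 3 transversions, so the answer is 8.

8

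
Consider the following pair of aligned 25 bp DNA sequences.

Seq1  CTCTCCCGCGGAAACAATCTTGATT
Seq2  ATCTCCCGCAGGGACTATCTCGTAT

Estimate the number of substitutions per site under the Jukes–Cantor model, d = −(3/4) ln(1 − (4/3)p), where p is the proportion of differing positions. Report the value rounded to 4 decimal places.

0.4172

Differing sites — 1:C/A; 10:G/A; 12:A/G; 13:A/G; 16:A/T; 21:T/C; 23:A/T; 24:T/A.
p = 8/25 = 0.320000.
d = −0.75 · ln(1 − (4/3)·0.320000) = −0.75 · ln(0.573333) = −0.75 · (-0.556289) = 0.4172.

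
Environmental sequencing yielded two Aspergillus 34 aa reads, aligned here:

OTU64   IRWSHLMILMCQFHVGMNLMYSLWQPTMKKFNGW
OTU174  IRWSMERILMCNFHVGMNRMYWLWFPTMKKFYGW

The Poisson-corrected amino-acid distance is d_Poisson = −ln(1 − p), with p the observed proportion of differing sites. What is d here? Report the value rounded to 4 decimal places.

0.2683

The sequences differ at positions 5 (H/M), 6 (L/E), 7 (M/R), 12 (Q/N), 19 (L/R), 22 (S/W), 25 (Q/F), 32 (N/Y).
p = 8/34 = 0.235294.
d = −ln(1 − 0.235294) = −ln(0.764706) = 0.2683.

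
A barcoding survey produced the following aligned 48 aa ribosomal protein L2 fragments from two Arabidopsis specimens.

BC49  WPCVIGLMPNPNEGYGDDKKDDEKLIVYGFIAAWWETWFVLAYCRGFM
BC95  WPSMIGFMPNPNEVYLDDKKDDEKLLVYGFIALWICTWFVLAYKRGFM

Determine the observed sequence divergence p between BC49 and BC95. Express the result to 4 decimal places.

0.2083

Mismatches occur at site 3 (C/S), site 4 (V/M), site 7 (L/F), site 14 (G/V), site 16 (G/L), site 26 (I/L), site 33 (A/L), site 35 (W/I), site 36 (E/C), site 44 (C/K).
There are 10 differences over 48 sites, so p = 10/48 = 0.2083.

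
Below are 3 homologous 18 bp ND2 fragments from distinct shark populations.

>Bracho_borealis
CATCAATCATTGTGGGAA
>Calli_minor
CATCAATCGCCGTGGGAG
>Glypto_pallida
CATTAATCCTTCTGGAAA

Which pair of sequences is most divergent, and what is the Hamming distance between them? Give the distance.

7

Pairwise Hamming distances:
  Bracho_borealis vs Calli_minor: 4
  Bracho_borealis vs Glypto_pallida: 4
  Calli_minor vs Glypto_pallida: 7
The largest is 7, between Calli_minor and Glypto_pallida.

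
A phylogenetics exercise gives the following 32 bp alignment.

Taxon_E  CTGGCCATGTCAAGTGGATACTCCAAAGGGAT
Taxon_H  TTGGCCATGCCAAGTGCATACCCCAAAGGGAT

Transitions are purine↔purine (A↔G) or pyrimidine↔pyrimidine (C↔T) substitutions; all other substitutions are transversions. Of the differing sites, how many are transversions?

1

The sequences differ at positions 1 (C/T, transition), 10 (T/C, transition), 17 (G/C, transversion), 22 (T/C, transition).
Of the 4 differences, 3 transitions and 1 transversion, so the answer is 1.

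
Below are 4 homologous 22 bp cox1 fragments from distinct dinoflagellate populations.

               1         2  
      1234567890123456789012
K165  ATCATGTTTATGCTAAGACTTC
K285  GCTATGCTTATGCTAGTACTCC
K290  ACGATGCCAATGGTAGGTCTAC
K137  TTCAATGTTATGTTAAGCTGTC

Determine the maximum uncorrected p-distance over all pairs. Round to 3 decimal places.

0.636

Pairwise Hamming distances:
  K165 vs K285: 7
  K165 vs K290: 9
  K165 vs K137: 8
  K285 vs K290: 8
  K285 vs K137: 13
  K290 vs K137: 14
The largest is 14 mismatches, between K290 and K137; p = 14/22 = 0.636.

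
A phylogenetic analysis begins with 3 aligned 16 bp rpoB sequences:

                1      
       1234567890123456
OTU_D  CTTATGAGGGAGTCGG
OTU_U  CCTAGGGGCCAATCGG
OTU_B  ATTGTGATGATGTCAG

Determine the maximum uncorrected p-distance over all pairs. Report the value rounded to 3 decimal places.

Pairwise Hamming distances:
  OTU_D vs OTU_U: 6
  OTU_D vs OTU_B: 6
  OTU_U vs OTU_B: 11
The largest is 11 mismatches, between OTU_U and OTU_B; p = 11/16 = 0.688.

0.688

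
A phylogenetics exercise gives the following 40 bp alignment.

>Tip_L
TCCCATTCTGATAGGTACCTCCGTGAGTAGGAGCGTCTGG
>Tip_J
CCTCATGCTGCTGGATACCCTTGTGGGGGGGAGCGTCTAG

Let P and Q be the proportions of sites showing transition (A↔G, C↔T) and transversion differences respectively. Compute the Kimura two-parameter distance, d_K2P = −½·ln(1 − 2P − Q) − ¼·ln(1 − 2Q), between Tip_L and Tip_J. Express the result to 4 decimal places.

Differing sites — 1:T/C (Ti); 3:C/T (Ti); 7:T/G (Tv); 11:A/C (Tv); 13:A/G (Ti); 15:G/A (Ti); 20:T/C (Ti); 21:C/T (Ti); 22:C/T (Ti); 26:A/G (Ti); 28:T/G (Tv); 29:A/G (Ti); 39:G/A (Ti).
Of the 13 differences, 10 transitions and 3 transversions over 40 sites: P = 10/40 = 0.250000, Q = 3/40 = 0.075000.
d = −0.5·ln(0.425000) − 0.25·ln(0.850000) = −0.5·(-0.855666) − 0.25·(-0.162519) = 0.4685.

0.4685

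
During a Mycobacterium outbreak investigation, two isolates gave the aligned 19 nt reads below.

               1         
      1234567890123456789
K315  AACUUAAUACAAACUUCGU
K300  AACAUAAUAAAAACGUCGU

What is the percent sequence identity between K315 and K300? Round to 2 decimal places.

Mismatches occur at site 4 (U↔A), site 10 (C↔A), site 15 (U↔G).
16 of the 19 sites match, so the percent identity is 16/19 × 100 = 84.21%.

84.21%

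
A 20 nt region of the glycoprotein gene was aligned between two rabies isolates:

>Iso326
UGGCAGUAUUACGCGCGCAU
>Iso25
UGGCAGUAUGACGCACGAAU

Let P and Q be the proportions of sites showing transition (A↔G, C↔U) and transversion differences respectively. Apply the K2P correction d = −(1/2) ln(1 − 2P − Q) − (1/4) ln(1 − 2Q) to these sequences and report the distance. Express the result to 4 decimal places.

Differing sites — 10:U/G (Tv); 15:G/A (Ti); 18:C/A (Tv).
Of the 3 differences, 1 transition and 2 transversions over 20 sites: P = 1/20 = 0.050000, Q = 2/20 = 0.100000.
d = −0.5·ln(0.800000) − 0.25·ln(0.800000) = −0.5·(-0.223144) − 0.25·(-0.223144) = 0.1674.

0.1674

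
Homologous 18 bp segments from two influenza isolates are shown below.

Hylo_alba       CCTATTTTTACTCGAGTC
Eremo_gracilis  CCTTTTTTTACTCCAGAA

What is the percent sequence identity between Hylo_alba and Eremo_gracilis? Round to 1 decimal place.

77.8%

Mismatches occur at site 4 (A↔T), site 14 (G↔C), site 17 (T↔A), site 18 (C↔A).
14 of the 18 sites match, so the percent identity is 14/18 × 100 = 77.8%.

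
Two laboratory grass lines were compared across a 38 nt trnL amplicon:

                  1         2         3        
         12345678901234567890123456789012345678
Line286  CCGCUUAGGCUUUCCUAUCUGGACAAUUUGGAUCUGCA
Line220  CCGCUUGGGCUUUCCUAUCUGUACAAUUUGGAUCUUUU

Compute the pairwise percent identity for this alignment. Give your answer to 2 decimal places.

86.84%

Differing sites — 7:A/G; 22:G/U; 36:G/U; 37:C/U; 38:A/U.
33 of the 38 sites match, so the percent identity is 33/38 × 100 = 86.84%.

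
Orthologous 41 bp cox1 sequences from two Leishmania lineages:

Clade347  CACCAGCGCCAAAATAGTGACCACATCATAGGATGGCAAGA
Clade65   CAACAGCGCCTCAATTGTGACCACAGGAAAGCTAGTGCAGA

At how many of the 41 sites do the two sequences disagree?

The sequences differ at positions 3 (C/A), 11 (A/T), 12 (A/C), 16 (A/T), 26 (T/G), 27 (C/G), 29 (T/A), 32 (G/C), 33 (A/T), 34 (T/A), 36 (G/T), 37 (C/G), 38 (A/C).
That gives 13 mismatches out of 41 aligned sites, so the Hamming distance is 13.

13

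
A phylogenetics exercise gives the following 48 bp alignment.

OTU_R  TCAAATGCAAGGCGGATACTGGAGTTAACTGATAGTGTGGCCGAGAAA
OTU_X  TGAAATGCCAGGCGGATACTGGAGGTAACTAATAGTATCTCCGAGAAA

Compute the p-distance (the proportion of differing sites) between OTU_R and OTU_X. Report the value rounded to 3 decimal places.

0.146

Differing sites — 2:C/G; 9:A/C; 25:T/G; 31:G/A; 37:G/A; 39:G/C; 40:G/T.
There are 7 differences over 48 sites, so p = 7/48 = 0.146.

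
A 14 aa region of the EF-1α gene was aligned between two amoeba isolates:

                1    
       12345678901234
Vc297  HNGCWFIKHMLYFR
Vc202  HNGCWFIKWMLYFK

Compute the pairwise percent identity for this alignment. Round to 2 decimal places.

85.71%

Differing sites — 9:H/W; 14:R/K.
12 of the 14 sites match, so the percent identity is 12/14 × 100 = 85.71%.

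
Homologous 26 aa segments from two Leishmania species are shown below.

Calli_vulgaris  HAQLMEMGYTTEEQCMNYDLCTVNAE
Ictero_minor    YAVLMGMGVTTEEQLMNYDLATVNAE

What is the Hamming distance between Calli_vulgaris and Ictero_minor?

6

The sequences differ at positions 1 (H/Y), 3 (Q/V), 6 (E/G), 9 (Y/V), 15 (C/L), 21 (C/A).
That gives 6 mismatches out of 26 aligned sites, so the Hamming distance is 6.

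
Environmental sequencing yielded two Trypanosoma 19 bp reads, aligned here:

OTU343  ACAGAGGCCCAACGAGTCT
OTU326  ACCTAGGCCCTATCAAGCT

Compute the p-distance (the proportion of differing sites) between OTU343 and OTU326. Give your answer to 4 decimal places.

The sequences differ at positions 3 (A/C), 4 (G/T), 11 (A/T), 13 (C/T), 14 (G/C), 16 (G/A), 17 (T/G).
There are 7 differences over 19 sites, so p = 7/19 = 0.3684.

0.3684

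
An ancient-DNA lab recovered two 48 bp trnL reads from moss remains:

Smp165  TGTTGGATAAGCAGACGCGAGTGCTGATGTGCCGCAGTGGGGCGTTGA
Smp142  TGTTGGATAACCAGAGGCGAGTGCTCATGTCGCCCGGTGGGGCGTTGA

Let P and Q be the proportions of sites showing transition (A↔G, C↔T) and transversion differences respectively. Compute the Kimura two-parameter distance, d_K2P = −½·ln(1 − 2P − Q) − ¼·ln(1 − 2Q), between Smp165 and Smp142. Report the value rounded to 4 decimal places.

The sequences differ at positions 11 (G/C, transversion), 16 (C/G, transversion), 26 (G/C, transversion), 31 (G/C, transversion), 32 (C/G, transversion), 34 (G/C, transversion), 36 (A/G, transition).
Of the 7 differences, 1 transition and 6 transversions over 48 sites: P = 1/48 = 0.020833, Q = 6/48 = 0.125000.
d = −0.5·ln(0.833334) − 0.25·ln(0.750000) = −0.5·(-0.182321) − 0.25·(-0.287682) = 0.1631.

0.1631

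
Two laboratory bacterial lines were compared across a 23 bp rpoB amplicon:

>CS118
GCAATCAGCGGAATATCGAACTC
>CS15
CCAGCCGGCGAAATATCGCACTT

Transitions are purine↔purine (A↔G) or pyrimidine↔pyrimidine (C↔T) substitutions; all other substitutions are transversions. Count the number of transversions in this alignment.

Differing sites — 1:G/C (Tv); 4:A/G (Ti); 5:T/C (Ti); 7:A/G (Ti); 11:G/A (Ti); 19:A/C (Tv); 23:C/T (Ti).
Of the 7 differences, 5 transitions and 2 transversions, so the answer is 2.

2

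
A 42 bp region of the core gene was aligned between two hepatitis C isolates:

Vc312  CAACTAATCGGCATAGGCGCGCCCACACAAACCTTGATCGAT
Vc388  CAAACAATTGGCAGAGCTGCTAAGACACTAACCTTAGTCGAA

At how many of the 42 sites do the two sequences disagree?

The sequences differ at positions 4 (C/A), 5 (T/C), 9 (C/T), 14 (T/G), 17 (G/C), 18 (C/T), 21 (G/T), 22 (C/A), 23 (C/A), 24 (C/G), 29 (A/T), 36 (G/A), 37 (A/G), 42 (T/A).
That gives 14 mismatches out of 42 aligned sites, so the Hamming distance is 14.

14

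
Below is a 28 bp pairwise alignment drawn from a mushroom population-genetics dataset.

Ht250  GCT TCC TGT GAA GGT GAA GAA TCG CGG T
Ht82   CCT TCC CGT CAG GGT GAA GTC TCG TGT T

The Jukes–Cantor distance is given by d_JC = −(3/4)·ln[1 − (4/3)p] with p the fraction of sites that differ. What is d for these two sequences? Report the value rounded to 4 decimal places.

Mismatches occur at site 1 (G↔C), site 7 (T↔C), site 10 (G↔C), site 12 (A↔G), site 20 (A↔T), site 21 (A↔C), site 25 (C↔T), site 27 (G↔T).
p = 8/28 = 0.285714.
d = −0.75 · ln(1 − (4/3)·0.285714) = −0.75 · ln(0.619048) = −0.75 · (-0.479572) = 0.3597.

0.3597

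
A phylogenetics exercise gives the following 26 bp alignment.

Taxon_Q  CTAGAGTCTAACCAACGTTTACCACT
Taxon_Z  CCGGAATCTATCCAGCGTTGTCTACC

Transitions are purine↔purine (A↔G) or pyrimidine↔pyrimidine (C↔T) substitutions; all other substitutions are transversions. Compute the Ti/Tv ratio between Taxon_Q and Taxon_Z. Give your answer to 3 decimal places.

2.000

Differing sites — 2:T/C (Ti); 3:A/G (Ti); 6:G/A (Ti); 11:A/T (Tv); 15:A/G (Ti); 20:T/G (Tv); 21:A/T (Tv); 23:C/T (Ti); 26:T/C (Ti).
Of the 9 differences, 6 transitions and 3 transversions, so Ti/Tv = 6/3 = 2.000.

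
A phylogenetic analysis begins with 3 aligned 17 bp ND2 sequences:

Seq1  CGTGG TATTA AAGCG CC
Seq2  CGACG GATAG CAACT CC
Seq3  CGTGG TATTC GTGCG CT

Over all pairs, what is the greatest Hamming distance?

Pairwise Hamming distances:
  Seq1 vs Seq2: 8
  Seq1 vs Seq3: 4
  Seq2 vs Seq3: 10
The largest is 10, between Seq2 and Seq3.

10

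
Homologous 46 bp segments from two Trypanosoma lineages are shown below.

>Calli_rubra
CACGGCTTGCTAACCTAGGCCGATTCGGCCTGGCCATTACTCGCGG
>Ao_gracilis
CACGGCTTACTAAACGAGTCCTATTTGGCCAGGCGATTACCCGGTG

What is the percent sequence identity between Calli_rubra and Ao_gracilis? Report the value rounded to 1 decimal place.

Differing sites — 9:G/A; 14:C/A; 16:T/G; 19:G/T; 22:G/T; 26:C/T; 31:T/A; 35:C/G; 41:T/C; 44:C/G; 45:G/T.
35 of the 46 sites match, so the percent identity is 35/46 × 100 = 76.1%.

76.1%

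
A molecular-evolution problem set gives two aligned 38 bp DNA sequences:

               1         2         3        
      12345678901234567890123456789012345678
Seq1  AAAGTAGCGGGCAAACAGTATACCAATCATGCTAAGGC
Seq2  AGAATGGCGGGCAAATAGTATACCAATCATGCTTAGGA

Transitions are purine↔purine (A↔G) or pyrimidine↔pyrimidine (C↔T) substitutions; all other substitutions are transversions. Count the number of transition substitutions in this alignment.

Differing sites — 2:A/G (Ti); 4:G/A (Ti); 6:A/G (Ti); 16:C/T (Ti); 34:A/T (Tv); 38:C/A (Tv).
Of the 6 differences, 4 transitions and 2 transversions, so the answer is 4.

4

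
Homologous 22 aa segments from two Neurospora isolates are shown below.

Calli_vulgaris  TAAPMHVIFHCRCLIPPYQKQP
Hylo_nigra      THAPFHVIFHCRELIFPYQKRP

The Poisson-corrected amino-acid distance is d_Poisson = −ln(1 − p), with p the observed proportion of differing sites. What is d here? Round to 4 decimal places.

Differing sites — 2:A/H; 5:M/F; 13:C/E; 16:P/F; 21:Q/R.
p = 5/22 = 0.227273.
d = −ln(1 − 0.227273) = −ln(0.772727) = 0.2578.

0.2578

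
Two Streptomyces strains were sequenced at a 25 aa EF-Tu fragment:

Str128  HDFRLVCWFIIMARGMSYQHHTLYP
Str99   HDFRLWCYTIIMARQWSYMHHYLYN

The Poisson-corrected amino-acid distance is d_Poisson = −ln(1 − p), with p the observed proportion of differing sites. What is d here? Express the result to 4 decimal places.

Mismatches occur at site 6 (V/W), site 8 (W/Y), site 9 (F/T), site 15 (G/Q), site 16 (M/W), site 19 (Q/M), site 22 (T/Y), site 25 (P/N).
p = 8/25 = 0.320000.
d = −ln(1 − 0.320000) = −ln(0.680000) = 0.3857.

0.3857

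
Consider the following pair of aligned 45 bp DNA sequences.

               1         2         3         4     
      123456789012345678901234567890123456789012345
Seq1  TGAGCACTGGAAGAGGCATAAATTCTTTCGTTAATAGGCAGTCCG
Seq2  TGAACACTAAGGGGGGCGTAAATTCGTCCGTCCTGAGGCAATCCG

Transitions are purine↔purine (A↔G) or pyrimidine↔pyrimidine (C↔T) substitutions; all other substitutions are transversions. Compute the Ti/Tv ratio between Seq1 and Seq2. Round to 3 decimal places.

2.500

Differing sites — 4:G/A (Ti); 9:G/A (Ti); 10:G/A (Ti); 11:A/G (Ti); 12:A/G (Ti); 14:A/G (Ti); 18:A/G (Ti); 26:T/G (Tv); 28:T/C (Ti); 32:T/C (Ti); 33:A/C (Tv); 34:A/T (Tv); 35:T/G (Tv); 41:G/A (Ti).
Of the 14 differences, 10 transitions and 4 transversions, so Ti/Tv = 10/4 = 2.500.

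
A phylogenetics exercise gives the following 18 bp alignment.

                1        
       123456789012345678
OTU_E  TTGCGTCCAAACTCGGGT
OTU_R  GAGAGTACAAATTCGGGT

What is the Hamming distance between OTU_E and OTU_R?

Mismatches occur at site 1 (T↔G), site 2 (T↔A), site 4 (C↔A), site 7 (C↔A), site 12 (C↔T).
That gives 5 mismatches out of 18 aligned sites, so the Hamming distance is 5.

5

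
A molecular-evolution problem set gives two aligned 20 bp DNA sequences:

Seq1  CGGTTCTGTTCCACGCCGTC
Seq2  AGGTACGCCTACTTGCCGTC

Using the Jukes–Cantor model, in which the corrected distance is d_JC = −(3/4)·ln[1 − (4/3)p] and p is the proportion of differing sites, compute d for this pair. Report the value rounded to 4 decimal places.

0.5716

The sequences differ at positions 1 (C/A), 5 (T/A), 7 (T/G), 8 (G/C), 9 (T/C), 11 (C/A), 13 (A/T), 14 (C/T).
p = 8/20 = 0.400000.
d = −0.75 · ln(1 − (4/3)·0.400000) = −0.75 · ln(0.466667) = −0.75 · (-0.762139) = 0.5716.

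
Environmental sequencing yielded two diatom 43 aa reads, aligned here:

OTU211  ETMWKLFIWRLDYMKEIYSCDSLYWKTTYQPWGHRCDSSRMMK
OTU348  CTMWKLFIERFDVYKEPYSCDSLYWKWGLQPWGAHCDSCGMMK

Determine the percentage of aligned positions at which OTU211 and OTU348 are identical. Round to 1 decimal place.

The sequences differ at positions 1 (E/C), 9 (W/E), 11 (L/F), 13 (Y/V), 14 (M/Y), 17 (I/P), 27 (T/W), 28 (T/G), 29 (Y/L), 34 (H/A), 35 (R/H), 39 (S/C), 40 (R/G).
30 of the 43 sites match, so the percent identity is 30/43 × 100 = 69.8%.

69.8%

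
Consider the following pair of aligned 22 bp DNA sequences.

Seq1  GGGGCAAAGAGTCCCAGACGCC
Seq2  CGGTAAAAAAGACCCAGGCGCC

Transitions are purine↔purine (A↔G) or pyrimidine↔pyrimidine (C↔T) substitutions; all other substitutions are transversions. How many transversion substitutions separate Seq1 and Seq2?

4

Differing sites — 1:G/C (Tv); 4:G/T (Tv); 5:C/A (Tv); 9:G/A (Ti); 12:T/A (Tv); 18:A/G (Ti).
Of the 6 differences, 2 transitions and 4 transversions, so the answer is 4.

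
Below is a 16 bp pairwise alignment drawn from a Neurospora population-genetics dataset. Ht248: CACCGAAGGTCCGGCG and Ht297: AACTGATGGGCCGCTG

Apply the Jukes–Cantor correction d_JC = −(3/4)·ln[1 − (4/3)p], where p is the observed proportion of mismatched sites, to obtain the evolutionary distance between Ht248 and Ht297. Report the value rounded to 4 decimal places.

Differing sites — 1:C/A; 4:C/T; 7:A/T; 10:T/G; 14:G/C; 15:C/T.
p = 6/16 = 0.375000.
d = −0.75 · ln(1 − (4/3)·0.375000) = −0.75 · ln(0.500000) = −0.75 · (-0.693147) = 0.5199.

0.5199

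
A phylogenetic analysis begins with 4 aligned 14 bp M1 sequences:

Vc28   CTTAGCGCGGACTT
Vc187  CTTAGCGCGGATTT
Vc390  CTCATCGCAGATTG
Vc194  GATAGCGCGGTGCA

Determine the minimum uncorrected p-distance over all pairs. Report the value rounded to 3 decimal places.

Pairwise Hamming distances:
  Vc28 vs Vc187: 1
  Vc28 vs Vc390: 5
  Vc28 vs Vc194: 6
  Vc187 vs Vc390: 4
  Vc187 vs Vc194: 6
  Vc390 vs Vc194: 9
The smallest is 1 mismatch, between Vc28 and Vc187; p = 1/14 = 0.071.

0.071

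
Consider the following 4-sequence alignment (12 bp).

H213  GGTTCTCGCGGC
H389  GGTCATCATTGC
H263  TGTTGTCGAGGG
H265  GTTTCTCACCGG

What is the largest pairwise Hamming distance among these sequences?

Pairwise Hamming distances:
  H213 vs H389: 5
  H213 vs H263: 4
  H213 vs H265: 4
  H389 vs H263: 7
  H389 vs H265: 6
  H263 vs H265: 6
The largest is 7, between H389 and H263.

7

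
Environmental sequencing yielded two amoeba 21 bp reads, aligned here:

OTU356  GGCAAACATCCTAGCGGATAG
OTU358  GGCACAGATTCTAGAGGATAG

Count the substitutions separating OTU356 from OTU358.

4

Differing sites — 5:A/C; 7:C/G; 10:C/T; 15:C/A.
That gives 4 mismatches out of 21 aligned sites, so the Hamming distance is 4.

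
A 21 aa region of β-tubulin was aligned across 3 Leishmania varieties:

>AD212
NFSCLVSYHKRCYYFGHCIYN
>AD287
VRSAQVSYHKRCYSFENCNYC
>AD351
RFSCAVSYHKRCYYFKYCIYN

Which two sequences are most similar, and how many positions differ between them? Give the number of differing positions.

Pairwise Hamming distances:
  AD212 vs AD287: 9
  AD212 vs AD351: 4
  AD287 vs AD351: 9
The smallest is 4, between AD212 and AD351.

4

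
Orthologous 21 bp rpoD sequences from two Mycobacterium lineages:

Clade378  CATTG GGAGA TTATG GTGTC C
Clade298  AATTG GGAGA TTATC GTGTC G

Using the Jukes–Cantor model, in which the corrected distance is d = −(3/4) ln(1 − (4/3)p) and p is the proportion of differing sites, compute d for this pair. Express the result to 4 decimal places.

0.1585

Mismatches occur at site 1 (C→A), site 15 (G→C), site 21 (C→G).
p = 3/21 = 0.142857.
d = −0.75 · ln(1 − (4/3)·0.142857) = −0.75 · ln(0.809524) = −0.75 · (-0.211309) = 0.1585.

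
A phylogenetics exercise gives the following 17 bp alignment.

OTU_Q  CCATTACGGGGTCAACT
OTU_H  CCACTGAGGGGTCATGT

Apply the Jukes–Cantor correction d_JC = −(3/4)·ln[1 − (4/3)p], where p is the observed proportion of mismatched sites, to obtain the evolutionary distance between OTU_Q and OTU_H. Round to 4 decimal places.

Mismatches occur at site 4 (T↔C), site 6 (A↔G), site 7 (C↔A), site 15 (A↔T), site 16 (C↔G).
p = 5/17 = 0.294118.
d = −0.75 · ln(1 − (4/3)·0.294118) = −0.75 · ln(0.607843) = −0.75 · (-0.497839) = 0.3734.

0.3734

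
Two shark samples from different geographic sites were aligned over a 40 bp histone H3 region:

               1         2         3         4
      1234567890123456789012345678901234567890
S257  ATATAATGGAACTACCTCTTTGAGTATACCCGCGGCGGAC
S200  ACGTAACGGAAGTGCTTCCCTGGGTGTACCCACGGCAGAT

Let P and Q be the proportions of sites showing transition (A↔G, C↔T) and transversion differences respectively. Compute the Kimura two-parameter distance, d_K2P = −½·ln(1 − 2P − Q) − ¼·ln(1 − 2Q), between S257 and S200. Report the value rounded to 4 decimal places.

Differing sites — 2:T/C (Ti); 3:A/G (Ti); 7:T/C (Ti); 12:C/G (Tv); 14:A/G (Ti); 16:C/T (Ti); 19:T/C (Ti); 20:T/C (Ti); 23:A/G (Ti); 26:A/G (Ti); 32:G/A (Ti); 37:G/A (Ti); 40:C/T (Ti).
Of the 13 differences, 12 transitions and 1 transversion over 40 sites: P = 12/40 = 0.300000, Q = 1/40 = 0.025000.
d = −0.5·ln(0.375000) − 0.25·ln(0.950000) = −0.5·(-0.980829) − 0.25·(-0.051293) = 0.5032.

0.5032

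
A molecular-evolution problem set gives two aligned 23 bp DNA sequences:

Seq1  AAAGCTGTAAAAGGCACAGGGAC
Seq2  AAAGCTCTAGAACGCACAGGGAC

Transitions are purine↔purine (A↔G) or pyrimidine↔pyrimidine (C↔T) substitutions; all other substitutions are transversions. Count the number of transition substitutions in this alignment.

Mismatches occur at site 7 (G/C, transversion), site 10 (A/G, transition), site 13 (G/C, transversion).
Of the 3 differences, 1 transition and 2 transversions, so the answer is 1.

1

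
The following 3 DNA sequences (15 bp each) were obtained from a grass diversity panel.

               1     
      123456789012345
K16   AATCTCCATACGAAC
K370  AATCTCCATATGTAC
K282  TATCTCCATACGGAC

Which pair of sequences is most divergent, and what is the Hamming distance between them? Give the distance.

3

Pairwise Hamming distances:
  K16 vs K370: 2
  K16 vs K282: 2
  K370 vs K282: 3
The largest is 3, between K370 and K282.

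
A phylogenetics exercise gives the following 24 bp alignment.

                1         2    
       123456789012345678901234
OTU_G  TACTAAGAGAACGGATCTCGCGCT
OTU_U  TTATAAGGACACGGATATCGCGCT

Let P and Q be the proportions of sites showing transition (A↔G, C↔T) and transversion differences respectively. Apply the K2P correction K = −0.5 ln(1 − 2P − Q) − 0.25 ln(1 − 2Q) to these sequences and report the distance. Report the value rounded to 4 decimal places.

Mismatches occur at site 2 (A↔T, transversion), site 3 (C↔A, transversion), site 8 (A↔G, transition), site 9 (G↔A, transition), site 10 (A↔C, transversion), site 17 (C↔A, transversion).
Of the 6 differences, 2 transitions and 4 transversions over 24 sites: P = 2/24 = 0.083333, Q = 4/24 = 0.166667.
d = −0.5·ln(0.666667) − 0.25·ln(0.666666) = −0.5·(-0.405465) − 0.25·(-0.405466) = 0.3041.

0.3041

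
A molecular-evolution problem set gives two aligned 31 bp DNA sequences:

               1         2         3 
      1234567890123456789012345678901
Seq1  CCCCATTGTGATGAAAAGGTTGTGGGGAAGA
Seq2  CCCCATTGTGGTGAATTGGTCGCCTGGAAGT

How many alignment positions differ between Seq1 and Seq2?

Mismatches occur at site 11 (A→G), site 16 (A→T), site 17 (A→T), site 21 (T→C), site 23 (T→C), site 24 (G→C), site 25 (G→T), site 31 (A→T).
That gives 8 mismatches out of 31 aligned sites, so the Hamming distance is 8.

8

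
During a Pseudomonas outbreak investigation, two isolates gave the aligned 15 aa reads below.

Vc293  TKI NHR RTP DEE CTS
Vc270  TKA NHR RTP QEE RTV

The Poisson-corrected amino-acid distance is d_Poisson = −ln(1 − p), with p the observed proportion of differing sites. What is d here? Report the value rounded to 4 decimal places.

The sequences differ at positions 3 (I/A), 10 (D/Q), 13 (C/R), 15 (S/V).
p = 4/15 = 0.266667.
d = −ln(1 − 0.266667) = −ln(0.733333) = 0.3102.

0.3102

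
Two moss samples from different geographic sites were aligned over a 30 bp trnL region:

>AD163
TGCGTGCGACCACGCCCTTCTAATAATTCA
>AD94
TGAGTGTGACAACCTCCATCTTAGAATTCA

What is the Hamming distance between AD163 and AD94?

Mismatches occur at site 3 (C↔A), site 7 (C↔T), site 11 (C↔A), site 14 (G↔C), site 15 (C↔T), site 18 (T↔A), site 22 (A↔T), site 24 (T↔G).
That gives 8 mismatches out of 30 aligned sites, so the Hamming distance is 8.

8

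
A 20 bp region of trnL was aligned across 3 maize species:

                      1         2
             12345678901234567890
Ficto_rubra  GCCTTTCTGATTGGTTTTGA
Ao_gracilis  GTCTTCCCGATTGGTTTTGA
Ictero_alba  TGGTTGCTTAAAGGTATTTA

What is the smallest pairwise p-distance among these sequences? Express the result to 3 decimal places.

0.150

Pairwise Hamming distances:
  Ficto_rubra vs Ao_gracilis: 3
  Ficto_rubra vs Ictero_alba: 9
  Ao_gracilis vs Ictero_alba: 10
The smallest is 3 mismatches, between Ficto_rubra and Ao_gracilis; p = 3/20 = 0.150.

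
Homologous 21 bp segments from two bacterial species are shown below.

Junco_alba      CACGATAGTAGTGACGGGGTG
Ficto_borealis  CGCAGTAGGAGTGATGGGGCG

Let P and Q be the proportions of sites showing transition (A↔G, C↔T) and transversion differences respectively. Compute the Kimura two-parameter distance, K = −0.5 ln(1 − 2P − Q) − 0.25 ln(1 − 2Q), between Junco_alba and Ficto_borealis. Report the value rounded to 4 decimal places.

The sequences differ at positions 2 (A/G, transition), 4 (G/A, transition), 5 (A/G, transition), 9 (T/G, transversion), 15 (C/T, transition), 20 (T/C, transition).
Of the 6 differences, 5 transitions and 1 transversion over 21 sites: P = 5/21 = 0.238095, Q = 1/21 = 0.047619.
d = −0.5·ln(0.476191) − 0.25·ln(0.904762) = −0.5·(-0.741936) − 0.25·(-0.100083) = 0.3960.

0.3960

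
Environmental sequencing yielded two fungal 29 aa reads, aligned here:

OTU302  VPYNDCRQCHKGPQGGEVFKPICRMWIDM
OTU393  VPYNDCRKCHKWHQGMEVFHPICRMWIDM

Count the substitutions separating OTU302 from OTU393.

Mismatches occur at site 8 (Q/K), site 12 (G/W), site 13 (P/H), site 16 (G/M), site 20 (K/H).
That gives 5 mismatches out of 29 aligned sites, so the Hamming distance is 5.

5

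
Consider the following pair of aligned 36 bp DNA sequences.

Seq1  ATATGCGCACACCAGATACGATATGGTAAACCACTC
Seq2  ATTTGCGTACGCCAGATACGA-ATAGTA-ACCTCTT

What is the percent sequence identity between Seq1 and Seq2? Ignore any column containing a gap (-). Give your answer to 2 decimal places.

Excluding the 2 gap columns leaves 34 comparable sites.
Differing sites — 3:A/T; 8:C/T; 11:A/G; 25:G/A; 33:A/T; 36:C/T.
28 of the 34 comparable sites match, so the percent identity is 28/34 × 100 = 82.35%.

82.35%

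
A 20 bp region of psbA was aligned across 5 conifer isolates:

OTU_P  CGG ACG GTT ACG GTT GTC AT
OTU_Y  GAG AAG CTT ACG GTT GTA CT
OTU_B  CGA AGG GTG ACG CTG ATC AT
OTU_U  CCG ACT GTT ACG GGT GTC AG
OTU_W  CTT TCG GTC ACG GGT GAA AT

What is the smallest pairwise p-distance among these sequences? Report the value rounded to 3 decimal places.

Pairwise Hamming distances:
  OTU_P vs OTU_Y: 6
  OTU_P vs OTU_B: 6
  OTU_P vs OTU_U: 4
  OTU_P vs OTU_W: 7
  OTU_Y vs OTU_B: 11
  OTU_Y vs OTU_U: 9
  OTU_Y vs OTU_W: 10
  OTU_B vs OTU_U: 10
  OTU_B vs OTU_W: 11
  OTU_U vs OTU_W: 8
The smallest is 4 mismatches, between OTU_P and OTU_U; p = 4/20 = 0.200.

0.200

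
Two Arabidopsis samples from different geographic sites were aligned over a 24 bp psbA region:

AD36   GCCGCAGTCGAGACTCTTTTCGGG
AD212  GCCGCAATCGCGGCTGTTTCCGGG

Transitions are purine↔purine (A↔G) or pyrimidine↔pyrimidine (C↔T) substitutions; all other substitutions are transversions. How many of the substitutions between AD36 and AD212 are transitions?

3

Differing sites — 7:G/A (Ti); 11:A/C (Tv); 13:A/G (Ti); 16:C/G (Tv); 20:T/C (Ti).
Of the 5 differences, 3 transitions and 2 transversions, so the answer is 3.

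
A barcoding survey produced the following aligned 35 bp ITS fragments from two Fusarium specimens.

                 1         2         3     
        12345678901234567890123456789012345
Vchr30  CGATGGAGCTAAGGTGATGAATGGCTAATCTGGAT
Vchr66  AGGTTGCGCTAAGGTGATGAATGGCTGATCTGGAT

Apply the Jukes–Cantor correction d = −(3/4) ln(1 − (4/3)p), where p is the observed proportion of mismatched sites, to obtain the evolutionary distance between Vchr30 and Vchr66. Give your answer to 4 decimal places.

The sequences differ at positions 1 (C/A), 3 (A/G), 5 (G/T), 7 (A/C), 27 (A/G).
p = 5/35 = 0.142857.
d = −0.75 · ln(1 − (4/3)·0.142857) = −0.75 · ln(0.809524) = −0.75 · (-0.211309) = 0.1585.

0.1585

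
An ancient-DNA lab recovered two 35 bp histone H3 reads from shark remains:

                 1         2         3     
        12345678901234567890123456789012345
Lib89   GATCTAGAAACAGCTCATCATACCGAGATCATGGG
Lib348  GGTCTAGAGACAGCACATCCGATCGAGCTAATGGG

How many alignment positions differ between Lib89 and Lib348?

8

The sequences differ at positions 2 (A/G), 9 (A/G), 15 (T/A), 20 (A/C), 21 (T/G), 23 (C/T), 28 (A/C), 30 (C/A).
That gives 8 mismatches out of 35 aligned sites, so the Hamming distance is 8.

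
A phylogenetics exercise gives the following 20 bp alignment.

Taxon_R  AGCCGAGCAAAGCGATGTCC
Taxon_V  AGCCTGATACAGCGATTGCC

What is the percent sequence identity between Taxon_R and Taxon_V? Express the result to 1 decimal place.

Differing sites — 5:G/T; 6:A/G; 7:G/A; 8:C/T; 10:A/C; 17:G/T; 18:T/G.
13 of the 20 sites match, so the percent identity is 13/20 × 100 = 65.0%.

65.0%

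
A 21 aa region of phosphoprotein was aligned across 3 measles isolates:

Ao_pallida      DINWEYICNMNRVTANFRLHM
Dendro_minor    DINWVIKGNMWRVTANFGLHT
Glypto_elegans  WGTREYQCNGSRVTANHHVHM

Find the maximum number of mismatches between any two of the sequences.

Pairwise Hamming distances:
  Ao_pallida vs Dendro_minor: 7
  Ao_pallida vs Glypto_elegans: 10
  Dendro_minor vs Glypto_elegans: 14
The largest is 14, between Dendro_minor and Glypto_elegans.

14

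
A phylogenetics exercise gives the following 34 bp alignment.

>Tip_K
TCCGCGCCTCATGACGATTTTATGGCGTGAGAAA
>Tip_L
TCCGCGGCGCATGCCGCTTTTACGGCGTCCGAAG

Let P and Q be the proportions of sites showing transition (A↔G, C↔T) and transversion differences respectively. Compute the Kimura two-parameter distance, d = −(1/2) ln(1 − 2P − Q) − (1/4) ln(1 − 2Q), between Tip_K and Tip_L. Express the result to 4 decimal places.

Differing sites — 7:C/G (Tv); 9:T/G (Tv); 14:A/C (Tv); 17:A/C (Tv); 23:T/C (Ti); 29:G/C (Tv); 30:A/C (Tv); 34:A/G (Ti).
Of the 8 differences, 2 transitions and 6 transversions over 34 sites: P = 2/34 = 0.058824, Q = 6/34 = 0.176471.
d = −0.5·ln(0.705881) − 0.25·ln(0.647058) = −0.5·(-0.348309) − 0.25·(-0.435319) = 0.2830.

0.2830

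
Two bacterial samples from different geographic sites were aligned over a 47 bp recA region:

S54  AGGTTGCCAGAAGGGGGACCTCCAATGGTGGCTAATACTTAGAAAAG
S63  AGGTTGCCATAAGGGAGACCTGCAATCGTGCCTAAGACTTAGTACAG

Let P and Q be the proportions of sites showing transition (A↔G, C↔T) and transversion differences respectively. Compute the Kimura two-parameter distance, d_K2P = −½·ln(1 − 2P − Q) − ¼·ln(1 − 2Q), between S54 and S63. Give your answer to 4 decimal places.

0.1947

Mismatches occur at site 10 (G→T, transversion), site 16 (G→A, transition), site 22 (C→G, transversion), site 27 (G→C, transversion), site 31 (G→C, transversion), site 36 (T→G, transversion), site 43 (A→T, transversion), site 45 (A→C, transversion).
Of the 8 differences, 1 transition and 7 transversions over 47 sites: P = 1/47 = 0.021277, Q = 7/47 = 0.148936.
d = −0.5·ln(0.808510) − 0.25·ln(0.702128) = −0.5·(-0.212562) − 0.25·(-0.353640) = 0.1947.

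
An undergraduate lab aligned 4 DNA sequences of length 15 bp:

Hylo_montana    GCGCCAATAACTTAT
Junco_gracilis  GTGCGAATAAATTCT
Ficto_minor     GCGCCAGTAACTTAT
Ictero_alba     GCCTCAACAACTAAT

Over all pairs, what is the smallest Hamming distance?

1

Pairwise Hamming distances:
  Hylo_montana vs Junco_gracilis: 4
  Hylo_montana vs Ficto_minor: 1
  Hylo_montana vs Ictero_alba: 4
  Junco_gracilis vs Ficto_minor: 5
  Junco_gracilis vs Ictero_alba: 8
  Ficto_minor vs Ictero_alba: 5
The smallest is 1, between Hylo_montana and Ficto_minor.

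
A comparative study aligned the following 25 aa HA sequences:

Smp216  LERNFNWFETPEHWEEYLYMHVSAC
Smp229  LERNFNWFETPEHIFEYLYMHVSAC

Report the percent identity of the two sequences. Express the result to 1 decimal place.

Differing sites — 14:W/I; 15:E/F.
23 of the 25 sites match, so the percent identity is 23/25 × 100 = 92.0%.

92.0%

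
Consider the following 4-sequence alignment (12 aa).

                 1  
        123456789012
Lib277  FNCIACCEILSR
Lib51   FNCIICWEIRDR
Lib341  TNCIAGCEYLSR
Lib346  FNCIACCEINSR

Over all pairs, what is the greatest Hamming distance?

7

Pairwise Hamming distances:
  Lib277 vs Lib51: 4
  Lib277 vs Lib341: 3
  Lib277 vs Lib346: 1
  Lib51 vs Lib341: 7
  Lib51 vs Lib346: 4
  Lib341 vs Lib346: 4
The largest is 7, between Lib51 and Lib341.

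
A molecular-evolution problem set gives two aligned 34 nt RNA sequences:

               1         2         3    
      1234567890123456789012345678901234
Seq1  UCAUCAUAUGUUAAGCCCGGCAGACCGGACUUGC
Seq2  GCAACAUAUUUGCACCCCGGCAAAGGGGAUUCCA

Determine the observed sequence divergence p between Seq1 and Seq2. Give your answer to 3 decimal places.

0.382

Mismatches occur at site 1 (U/G), site 4 (U/A), site 10 (G/U), site 12 (U/G), site 13 (A/C), site 15 (G/C), site 23 (G/A), site 25 (C/G), site 26 (C/G), site 30 (C/U), site 32 (U/C), site 33 (G/C), site 34 (C/A).
There are 13 differences over 34 sites, so p = 13/34 = 0.382.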